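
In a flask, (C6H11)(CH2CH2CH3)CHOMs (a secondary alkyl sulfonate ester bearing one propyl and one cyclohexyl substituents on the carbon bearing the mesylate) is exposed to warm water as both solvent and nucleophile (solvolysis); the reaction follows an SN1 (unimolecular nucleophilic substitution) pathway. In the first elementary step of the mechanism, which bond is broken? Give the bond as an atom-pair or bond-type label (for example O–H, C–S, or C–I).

C–O

Step 1: Ionisation: the C–O σ-bond cleaves heterolytically; both bonding electrons depart with MsO⁻, leaving a secondary carbocation at the α-carbon.
The bond broken in this step is the C–O bond.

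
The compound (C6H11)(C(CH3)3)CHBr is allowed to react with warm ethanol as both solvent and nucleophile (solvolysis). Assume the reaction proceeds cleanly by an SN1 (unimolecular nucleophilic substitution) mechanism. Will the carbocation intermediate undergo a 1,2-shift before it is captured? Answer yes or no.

The first-formed carbocation is secondary.
The adjacent cyclohexyl carbon already bears 2 other carbon substituents and has a hydrogen to migrate; after a 1,2-hydride shift from that carbon the positive charge sits on a tertiary centre.
Tertiary is more stable than secondary, so the shift occurs.

yes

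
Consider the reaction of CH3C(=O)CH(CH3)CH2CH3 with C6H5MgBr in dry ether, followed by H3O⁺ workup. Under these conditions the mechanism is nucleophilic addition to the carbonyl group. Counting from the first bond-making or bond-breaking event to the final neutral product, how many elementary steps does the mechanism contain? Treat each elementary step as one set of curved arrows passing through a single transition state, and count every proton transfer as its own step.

Step 1: the carbanion-like carbon of C6H5MgBr attacks the sp² carbonyl carbon; the C=O π bond breaks and the electrons end up as a lone pair on the alkoxide oxygen of the tetrahedral intermediate.
Step 2: On H3O⁺ workup the alkoxide oxygen is protonated, giving an alcohol.
Total: 2 elementary steps.

2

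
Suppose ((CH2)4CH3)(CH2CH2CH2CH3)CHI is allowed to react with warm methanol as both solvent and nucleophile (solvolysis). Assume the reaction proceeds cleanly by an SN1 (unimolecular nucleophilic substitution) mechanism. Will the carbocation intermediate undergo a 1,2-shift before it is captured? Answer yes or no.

The first-formed carbocation is secondary.
No single 1,2-shift to an adjacent carbon would produce a more-substituted cation than the one already present, so no rearrangement occurs.

no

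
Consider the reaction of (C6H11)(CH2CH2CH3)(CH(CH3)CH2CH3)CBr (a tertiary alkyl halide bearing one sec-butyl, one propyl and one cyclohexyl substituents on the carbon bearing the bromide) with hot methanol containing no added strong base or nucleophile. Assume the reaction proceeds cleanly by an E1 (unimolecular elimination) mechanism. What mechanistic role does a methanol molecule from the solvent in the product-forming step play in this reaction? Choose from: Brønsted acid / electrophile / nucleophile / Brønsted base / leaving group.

Step 2: A methanol molecule (solvent) deprotonates a β-carbon; as the C–H bond breaks, those electrons form the new alkene π bond.
A methanol molecule from the solvent in the product-forming step accepts a proton in a proton-transfer step — a Brønsted base.

Brønsted base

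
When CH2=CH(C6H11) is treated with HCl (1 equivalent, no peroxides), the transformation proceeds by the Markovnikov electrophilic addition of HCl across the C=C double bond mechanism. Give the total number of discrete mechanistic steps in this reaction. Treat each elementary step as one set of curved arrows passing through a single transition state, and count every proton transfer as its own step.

3

Step 1: The π electrons of the C=C bond attack a proton of HCl; Markovnikov addition places the new C–H on the less-substituted alkene carbon, so the positive charge ends up on the more-substituted carbon — a secondary carbocation. The H–Cl bond breaks heterolytically, releasing Cl⁻.
Step 2: A hydride (H with its bonding pair) migrates from the adjacent cyclohexyl carbon to the cationic centre — a 1,2-hydride shift — upgrading the secondary cation to a tertiary one.
Step 3: Nucleophilic attack by Cl⁻ on the carbocation completes the addition, giving R–Cl.
Total: 3 elementary steps.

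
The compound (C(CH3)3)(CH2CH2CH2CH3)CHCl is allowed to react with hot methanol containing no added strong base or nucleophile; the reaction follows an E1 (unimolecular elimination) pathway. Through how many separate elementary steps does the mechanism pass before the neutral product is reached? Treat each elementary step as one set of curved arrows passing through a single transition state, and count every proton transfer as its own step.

3

Step 1: The C–Cl bond breaks with both electrons going to the chloride; Cl⁻ leaves and a secondary carbocation remains.
Step 2: Carbocation rearrangement: a 1,2-methyl shift from the adjacent tert-butyl carbon converts the initially-formed secondary cation into the more stable tertiary cation.
Step 3: Loss of a β-proton to a methanol molecule of the solvent: the C–H bonding pair collapses toward the cationic carbon to form the C=C π bond, yielding the alkene.
Total: 3 elementary steps.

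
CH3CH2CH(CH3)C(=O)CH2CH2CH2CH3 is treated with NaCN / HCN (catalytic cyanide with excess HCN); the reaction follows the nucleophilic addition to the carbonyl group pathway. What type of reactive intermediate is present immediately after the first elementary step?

tetrahedral alkoxide intermediate

Step 1: CN⁻ attacks the sp² carbonyl carbon; the C=O π bond breaks and the electrons end up as a lone pair on the alkoxide oxygen of the tetrahedral intermediate.
After step 1 the species present is a tetrahedral alkoxide intermediate.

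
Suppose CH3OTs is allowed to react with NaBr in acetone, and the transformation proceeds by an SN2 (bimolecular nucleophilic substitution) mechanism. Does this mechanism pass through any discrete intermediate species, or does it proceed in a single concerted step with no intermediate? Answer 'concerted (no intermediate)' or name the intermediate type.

Backside attack by Br⁻ on the carbon bearing the tosylate: the new C–Br bond forms as the C–O bond breaks, with Walden inversion at carbon.
All bond changes occur in one transition state; no discrete intermediate is formed.

concerted (no intermediate)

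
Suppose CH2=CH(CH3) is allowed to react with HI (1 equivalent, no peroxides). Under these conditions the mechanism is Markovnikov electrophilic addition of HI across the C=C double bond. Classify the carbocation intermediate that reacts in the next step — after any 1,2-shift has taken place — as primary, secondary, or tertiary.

secondary

Step 1: The π electrons of the C=C bond attack a proton of HI; Markovnikov addition places the new C–H on the less-substituted alkene carbon, so the positive charge ends up on the more-substituted carbon — a secondary carbocation. The H–I bond breaks heterolytically, releasing I⁻.
No single 1,2-shift to an adjacent carbon would give a more-substituted cation, so no rearrangement occurs.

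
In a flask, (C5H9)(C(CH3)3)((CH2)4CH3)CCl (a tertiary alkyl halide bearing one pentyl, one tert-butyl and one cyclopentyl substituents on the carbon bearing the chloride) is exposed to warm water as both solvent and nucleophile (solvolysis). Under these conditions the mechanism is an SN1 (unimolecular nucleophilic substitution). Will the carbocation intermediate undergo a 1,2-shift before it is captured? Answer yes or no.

The first-formed carbocation is tertiary.
No single 1,2-shift to an adjacent carbon would produce a more-substituted cation than the one already present, so no rearrangement occurs.

no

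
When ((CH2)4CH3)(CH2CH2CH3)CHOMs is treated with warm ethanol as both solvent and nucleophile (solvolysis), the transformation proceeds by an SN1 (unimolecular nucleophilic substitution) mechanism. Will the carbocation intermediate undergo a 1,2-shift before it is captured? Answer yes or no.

The first-formed carbocation is secondary.
No single 1,2-shift to an adjacent carbon would produce a more-substituted cation than the one already present, so no rearrangement occurs.

no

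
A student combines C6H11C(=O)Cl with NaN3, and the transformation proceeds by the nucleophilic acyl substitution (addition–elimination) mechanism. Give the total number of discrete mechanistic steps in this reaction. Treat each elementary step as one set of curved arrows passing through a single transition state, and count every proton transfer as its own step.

Step 1: A lone pair on the N of N3⁻ attacks the electrophilic acyl carbon; the π(C=O) electrons move onto oxygen, giving a tetrahedral intermediate.
Step 2: An oxygen lone pair re-forms the C=O π bond as the C–Cl σ-bond breaks; Cl⁻ is expelled.
Total: 2 elementary steps.

2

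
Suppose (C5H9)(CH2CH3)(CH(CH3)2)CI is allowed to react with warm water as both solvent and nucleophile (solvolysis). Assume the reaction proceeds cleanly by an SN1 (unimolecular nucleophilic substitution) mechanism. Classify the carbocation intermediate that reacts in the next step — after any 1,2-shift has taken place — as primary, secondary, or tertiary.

tertiary

Step 1: Unassisted departure of I⁻ (taking the C–I bonding pair) generates a tertiary carbocation.
No single 1,2-shift to an adjacent carbon would give a more-substituted cation, so no rearrangement occurs.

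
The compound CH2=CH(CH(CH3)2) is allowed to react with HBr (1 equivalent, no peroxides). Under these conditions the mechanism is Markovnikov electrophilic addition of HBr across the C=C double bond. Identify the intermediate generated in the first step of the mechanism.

secondary carbocation

Step 1: The π electrons of the C=C bond attack a proton of HBr; Markovnikov addition places the new C–H on the less-substituted alkene carbon, so the positive charge ends up on the more-substituted carbon — a secondary carbocation. The H–Br bond breaks heterolytically, releasing Br⁻.
After step 1 the species present is a secondary carbocation.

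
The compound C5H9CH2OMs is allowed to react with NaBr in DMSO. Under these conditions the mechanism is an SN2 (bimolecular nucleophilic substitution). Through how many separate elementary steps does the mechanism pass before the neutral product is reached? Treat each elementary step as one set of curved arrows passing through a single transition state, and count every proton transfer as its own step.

Step 1: Backside attack by Br⁻ on the carbon bearing the mesylate: the new C–Br bond forms as the C–O bond breaks, with Walden inversion at carbon.
Total: 1 elementary step.

1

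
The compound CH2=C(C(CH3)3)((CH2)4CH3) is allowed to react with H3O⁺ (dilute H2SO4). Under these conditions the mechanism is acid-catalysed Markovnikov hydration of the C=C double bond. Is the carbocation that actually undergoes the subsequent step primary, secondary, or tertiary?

tertiary

Step 1: The π electrons of the C=C bond attack a proton of H3O⁺; Markovnikov addition places the new C–H on the less-substituted alkene carbon, so the positive charge ends up on the more-substituted carbon — a tertiary carbocation. H2O is released.
No single 1,2-shift to an adjacent carbon would give a more-substituted cation, so no rearrangement occurs.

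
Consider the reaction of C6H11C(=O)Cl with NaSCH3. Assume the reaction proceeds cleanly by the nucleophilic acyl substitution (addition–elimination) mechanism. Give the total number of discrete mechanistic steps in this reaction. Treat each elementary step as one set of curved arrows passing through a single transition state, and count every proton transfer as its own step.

Step 1: CH3S⁻ adds to the carbonyl carbon; the C=O π electrons shift onto oxygen and a tetrahedral alkoxide intermediate forms.
Step 2: Elimination step: re-formation of the carbonyl π bond drives out Cl⁻, giving the new acyl compound.
Total: 2 elementary steps.

2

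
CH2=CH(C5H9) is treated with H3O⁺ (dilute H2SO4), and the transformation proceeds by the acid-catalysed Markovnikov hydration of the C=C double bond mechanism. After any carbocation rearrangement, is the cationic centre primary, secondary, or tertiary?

tertiary

Step 1: Protonation of the alkene by H3O⁺: the π bond acts as the nucleophile and picks up H⁺, giving the more stable (Markovnikov) secondary carbocation. H2O is released.
Step 2: A hydride (H with its bonding pair) migrates from the adjacent cyclopentyl carbon to the cationic centre — a 1,2-hydride shift — upgrading the secondary cation to a tertiary one.
The cation rearranges from secondary to tertiary via a 1,2-hydride shift from the adjacent cyclopentyl carbon; the tertiary cation is what reacts next.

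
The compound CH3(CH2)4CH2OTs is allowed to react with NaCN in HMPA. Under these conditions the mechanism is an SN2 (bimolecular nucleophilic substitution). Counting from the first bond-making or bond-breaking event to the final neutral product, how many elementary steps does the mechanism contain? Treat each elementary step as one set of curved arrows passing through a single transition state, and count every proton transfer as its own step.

1

Step 1: Backside attack by CN⁻ on the carbon bearing the tosylate: the new C–C bond forms as the C–O bond breaks, with Walden inversion at carbon.
Total: 1 elementary step.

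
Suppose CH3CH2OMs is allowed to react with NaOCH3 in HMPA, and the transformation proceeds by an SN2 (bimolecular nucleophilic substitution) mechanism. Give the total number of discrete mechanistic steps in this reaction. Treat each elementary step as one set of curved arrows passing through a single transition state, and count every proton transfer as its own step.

Step 1: The methoxide nucleophile donates a lone pair from O to the α-carbon in a backside attack; simultaneously the C–O σ-bond breaks and both of its electrons leave with MsO⁻. One concerted step with inversion of configuration.
Total: 1 elementary step.

1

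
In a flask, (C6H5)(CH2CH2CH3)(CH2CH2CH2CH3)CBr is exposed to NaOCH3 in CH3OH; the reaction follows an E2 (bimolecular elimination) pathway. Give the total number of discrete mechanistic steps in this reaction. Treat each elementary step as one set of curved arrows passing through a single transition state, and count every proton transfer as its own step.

1

Step 1: In one step, CH3O⁻ pulls off a β-proton, the C–Br bond cleaves, and a C=C double bond forms between the α- and β-carbons (E2, anti elimination).
Total: 1 elementary step.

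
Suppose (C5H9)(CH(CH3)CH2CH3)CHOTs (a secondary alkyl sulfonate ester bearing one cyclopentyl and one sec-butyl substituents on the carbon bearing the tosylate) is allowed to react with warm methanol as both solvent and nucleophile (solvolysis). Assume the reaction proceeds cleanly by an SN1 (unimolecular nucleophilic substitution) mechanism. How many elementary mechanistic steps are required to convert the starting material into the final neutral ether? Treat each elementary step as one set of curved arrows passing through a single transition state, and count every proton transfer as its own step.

Step 1: Rate-determining heterolysis of the C–O bond gives TsO⁻ and a secondary carbocation.
Step 2: A 1,2-hydride shift from the adjacent cyclopentyl carbon moves the positive charge from the secondary centre to an adjacent carbon, generating a more stable tertiary carbocation.
Step 3: Nucleophilic capture: the oxygen of CH3OH bonds to the cationic carbon, producing an oxonium-ion intermediate.
Step 4: Deprotonation of the oxonium oxygen by solvent methanol yields the neutral ether.
Total: 4 elementary steps.

4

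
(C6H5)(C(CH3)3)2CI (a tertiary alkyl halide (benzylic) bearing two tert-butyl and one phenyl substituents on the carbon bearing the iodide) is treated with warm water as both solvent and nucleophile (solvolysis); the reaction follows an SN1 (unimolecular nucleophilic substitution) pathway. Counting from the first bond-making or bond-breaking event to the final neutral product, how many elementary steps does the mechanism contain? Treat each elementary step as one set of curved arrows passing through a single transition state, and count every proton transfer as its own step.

3

Step 1: Ionisation: the C–I σ-bond cleaves heterolytically; both bonding electrons depart with I⁻, leaving a tertiary carbocation at the α-carbon.
(No 1,2-shift: no single shift to an adjacent carbon would give a more stable cation.)
Step 2: Nucleophilic capture: the oxygen of H2O bonds to the cationic carbon, producing an oxonium-ion intermediate.
Step 3: Deprotonation of the oxonium oxygen by solvent water yields the neutral alcohol.
Total: 3 elementary steps.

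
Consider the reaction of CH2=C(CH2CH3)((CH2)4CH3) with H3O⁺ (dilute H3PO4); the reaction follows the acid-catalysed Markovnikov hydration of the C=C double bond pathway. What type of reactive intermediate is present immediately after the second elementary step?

Step 1: Electrophilic addition begins with the π(C=C) electrons forming a bond to the proton of H3O⁺. Following Markovnikov's rule, the resulting cation is tertiary. H2O is released.
Step 2: A lone pair on the oxygen of H2O attacks the carbocation, forming a C–O bond and an oxonium ion (a protonated alcohol).
After step 2 the species present is an oxonium ion.

oxonium ion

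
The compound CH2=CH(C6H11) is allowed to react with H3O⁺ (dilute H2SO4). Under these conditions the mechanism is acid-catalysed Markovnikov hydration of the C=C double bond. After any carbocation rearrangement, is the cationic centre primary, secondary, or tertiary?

tertiary

Step 1: The π electrons of the C=C bond attack a proton of H3O⁺; Markovnikov addition places the new C–H on the less-substituted alkene carbon, so the positive charge ends up on the more-substituted carbon — a secondary carbocation. H2O is released.
Step 2: A 1,2-hydride shift from the adjacent cyclohexyl carbon moves the positive charge from the secondary centre to an adjacent carbon, generating a more stable tertiary carbocation.
The cation rearranges from secondary to tertiary via a 1,2-hydride shift from the adjacent cyclohexyl carbon; the tertiary cation is what reacts next.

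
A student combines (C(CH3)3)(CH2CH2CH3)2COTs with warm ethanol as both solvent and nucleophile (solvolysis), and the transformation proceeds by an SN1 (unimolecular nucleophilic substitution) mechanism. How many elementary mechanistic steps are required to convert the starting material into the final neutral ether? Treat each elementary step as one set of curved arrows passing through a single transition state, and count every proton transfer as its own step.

3

Step 1: The C–O bond breaks with both electrons going to the tosylate; TsO⁻ leaves and a tertiary carbocation remains.
(No 1,2-shift: no single shift to an adjacent carbon would give a more stable cation.)
Step 2: CH3CH2OH donates an oxygen lone pair into the empty p orbital of the cation, giving a protonated ether (an oxonium ion).
Step 3: Proton transfer from the O–H of the oxonium ion to a solvent molecule delivers the neutral ether.
Total: 3 elementary steps.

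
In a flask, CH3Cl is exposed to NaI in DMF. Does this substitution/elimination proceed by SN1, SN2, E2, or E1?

Conditions: a methyl substrate with a strong nucleophile in the polar aprotic solvent DMF.
These conditions are the textbook signature of the SN2 pathway.
An unhindered substrate with a strong nucleophile in a polar aprotic solvent favours one-step backside displacement.

SN2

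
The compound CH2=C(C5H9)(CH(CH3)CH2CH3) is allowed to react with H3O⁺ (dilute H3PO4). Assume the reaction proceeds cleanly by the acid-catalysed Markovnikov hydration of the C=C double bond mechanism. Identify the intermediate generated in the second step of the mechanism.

Step 1: Electrophilic addition begins with the π(C=C) electrons forming a bond to the proton of H3O⁺. Following Markovnikov's rule, the resulting cation is tertiary. H2O is released.
Step 2: Water acts as the nucleophile: an oxygen lone pair bonds to the cationic carbon, giving an oxonium-ion intermediate.
After step 2 the species present is an oxonium ion.

oxonium ion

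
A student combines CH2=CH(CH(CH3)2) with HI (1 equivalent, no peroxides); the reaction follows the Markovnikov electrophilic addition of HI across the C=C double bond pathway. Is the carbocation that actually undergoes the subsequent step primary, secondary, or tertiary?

Step 1: The π electrons of the C=C bond attack a proton of HI; Markovnikov addition places the new C–H on the less-substituted alkene carbon, so the positive charge ends up on the more-substituted carbon — a secondary carbocation. The H–I bond breaks heterolytically, releasing I⁻.
Step 2: Carbocation rearrangement: a 1,2-hydride shift from the adjacent isopropyl carbon converts the initially-formed secondary cation into the more stable tertiary cation.
The cation rearranges from secondary to tertiary via a 1,2-hydride shift from the adjacent isopropyl carbon; the tertiary cation is what reacts next.

tertiary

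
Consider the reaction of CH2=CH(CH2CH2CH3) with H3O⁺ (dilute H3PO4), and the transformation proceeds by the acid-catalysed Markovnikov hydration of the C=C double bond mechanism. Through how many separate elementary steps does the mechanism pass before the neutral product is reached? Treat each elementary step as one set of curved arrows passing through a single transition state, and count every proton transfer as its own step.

3

Step 1: Protonation of the alkene by H3O⁺: the π bond acts as the nucleophile and picks up H⁺, giving the more stable (Markovnikov) secondary carbocation. H2O is released.
(No 1,2-shift: no single shift to an adjacent carbon would give a more stable cation.)
Step 2: Nucleophilic capture of the cation by H2O produces the protonated alcohol (an oxonium ion).
Step 3: H2O removes a proton from the oxonium oxygen, regenerating H3O⁺ and giving the neutral alcohol.
Total: 3 elementary steps.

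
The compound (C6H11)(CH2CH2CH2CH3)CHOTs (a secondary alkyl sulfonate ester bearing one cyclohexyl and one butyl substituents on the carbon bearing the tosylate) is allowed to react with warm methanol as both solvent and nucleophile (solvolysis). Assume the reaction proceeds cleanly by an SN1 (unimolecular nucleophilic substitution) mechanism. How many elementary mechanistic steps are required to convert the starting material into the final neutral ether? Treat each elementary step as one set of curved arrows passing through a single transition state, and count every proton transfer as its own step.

4

Step 1: The C–O bond breaks with both electrons going to the tosylate; TsO⁻ leaves and a secondary carbocation remains.
Step 2: Carbocation rearrangement: a 1,2-hydride shift from the adjacent cyclohexyl carbon converts the initially-formed secondary cation into the more stable tertiary cation.
Step 3: A lone pair on the oxygen of CH3OH attacks the carbocation, forming a new C–O σ-bond and an oxonium ion.
Step 4: Deprotonation of the oxonium oxygen by solvent methanol yields the neutral ether.
Total: 4 elementary steps.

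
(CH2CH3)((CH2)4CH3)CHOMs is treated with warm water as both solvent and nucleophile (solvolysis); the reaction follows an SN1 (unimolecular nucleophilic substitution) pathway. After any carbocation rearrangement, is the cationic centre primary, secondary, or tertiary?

Step 1: Ionisation: the C–O σ-bond cleaves heterolytically; both bonding electrons depart with MsO⁻, leaving a secondary carbocation at the α-carbon.
No single 1,2-shift to an adjacent carbon would give a more-substituted cation, so no rearrangement occurs.

secondary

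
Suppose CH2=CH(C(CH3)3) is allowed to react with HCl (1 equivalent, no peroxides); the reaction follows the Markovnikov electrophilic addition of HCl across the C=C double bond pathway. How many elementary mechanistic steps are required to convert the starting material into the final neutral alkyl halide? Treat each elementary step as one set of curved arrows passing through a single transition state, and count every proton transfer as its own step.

Step 1: Electrophilic addition begins with the π(C=C) electrons forming a bond to the proton of HCl. Following Markovnikov's rule, the resulting cation is secondary. The H–Cl bond breaks heterolytically, releasing Cl⁻.
Step 2: A 1,2-methyl shift from the adjacent tert-butyl carbon moves the positive charge from the secondary centre to an adjacent carbon, generating a more stable tertiary carbocation.
Step 3: The Cl⁻ anion donates a lone pair to the carbocation, forming the new C–Cl σ-bond and giving the neutral alkyl halide.
Total: 3 elementary steps.

3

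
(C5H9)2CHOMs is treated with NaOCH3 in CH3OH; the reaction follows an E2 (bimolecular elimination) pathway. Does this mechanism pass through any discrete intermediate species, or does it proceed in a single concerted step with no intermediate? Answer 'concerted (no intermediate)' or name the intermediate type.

concerted (no intermediate)

In one step, CH3O⁻ pulls off a β-proton, the C–O bond cleaves, and a C=C double bond forms between the α- and β-carbons (E2, anti elimination).
All bond changes occur in one transition state; no discrete intermediate is formed.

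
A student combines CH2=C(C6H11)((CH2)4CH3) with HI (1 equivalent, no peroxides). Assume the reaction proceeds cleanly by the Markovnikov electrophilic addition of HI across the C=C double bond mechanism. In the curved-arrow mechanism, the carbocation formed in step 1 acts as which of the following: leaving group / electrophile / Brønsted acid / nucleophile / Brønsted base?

Step 2: I⁻ captures the cation: a lone pair on I⁻ fills the empty p orbital, producing the alkyl halide product.
The carbocation formed in step 1 accepts an electron pair into an empty or π* orbital — it is the electrophile.

electrophile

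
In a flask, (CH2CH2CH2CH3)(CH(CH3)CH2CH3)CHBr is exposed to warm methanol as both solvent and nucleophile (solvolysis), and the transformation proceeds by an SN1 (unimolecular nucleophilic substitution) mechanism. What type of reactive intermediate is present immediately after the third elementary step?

Step 1: The C–Br bond breaks with both electrons going to the bromide; Br⁻ leaves and a secondary carbocation remains.
Step 2: A hydride (H with its bonding pair) migrates from the adjacent sec-butyl carbon to the cationic centre — a 1,2-hydride shift — upgrading the secondary cation to a tertiary one.
Step 3: Nucleophilic capture: the oxygen of CH3OH bonds to the cationic carbon, producing an oxonium-ion intermediate.
After step 3 the species present is an oxonium ion.

oxonium ion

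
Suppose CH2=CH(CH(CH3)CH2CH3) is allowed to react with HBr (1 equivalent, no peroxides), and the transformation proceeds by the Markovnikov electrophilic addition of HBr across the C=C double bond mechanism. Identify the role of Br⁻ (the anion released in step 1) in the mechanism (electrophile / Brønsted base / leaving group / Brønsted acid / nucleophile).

nucleophile

Step 3: Br⁻ captures the cation: a lone pair on Br⁻ fills the empty p orbital, producing the alkyl halide product.
Br⁻ (the anion released in step 1) donates an electron pair to form a new σ-bond to carbon — it is the nucleophile.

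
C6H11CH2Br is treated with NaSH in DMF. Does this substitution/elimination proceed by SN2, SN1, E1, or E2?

Conditions: a primary substrate with a strong nucleophile in the polar aprotic solvent DMF.
These conditions are the textbook signature of the SN2 pathway.
An unhindered substrate with a strong nucleophile in a polar aprotic solvent favours one-step backside displacement.

SN2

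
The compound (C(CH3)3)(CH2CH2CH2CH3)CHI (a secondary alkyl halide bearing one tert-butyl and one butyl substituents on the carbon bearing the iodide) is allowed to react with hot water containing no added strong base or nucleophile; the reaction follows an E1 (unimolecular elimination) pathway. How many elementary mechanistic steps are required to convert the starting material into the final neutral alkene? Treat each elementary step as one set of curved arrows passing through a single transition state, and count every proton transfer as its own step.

Step 1: Unassisted departure of I⁻ (taking the C–I bonding pair) generates a secondary carbocation.
Step 2: A 1,2-methyl shift from the adjacent tert-butyl carbon moves the positive charge from the secondary centre to an adjacent carbon, generating a more stable tertiary carbocation.
Step 3: Loss of a β-proton to a water molecule of the solvent: the C–H bonding pair collapses toward the cationic carbon to form the C=C π bond, yielding the alkene.
Total: 3 elementary steps.

3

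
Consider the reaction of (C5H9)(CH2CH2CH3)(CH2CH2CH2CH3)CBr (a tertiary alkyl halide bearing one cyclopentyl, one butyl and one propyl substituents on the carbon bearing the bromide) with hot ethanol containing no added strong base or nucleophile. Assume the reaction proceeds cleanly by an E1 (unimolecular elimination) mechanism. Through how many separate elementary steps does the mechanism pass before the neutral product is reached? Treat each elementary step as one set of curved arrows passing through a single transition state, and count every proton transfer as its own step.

2

Step 1: Unassisted departure of Br⁻ (taking the C–Br bonding pair) generates a tertiary carbocation.
(No 1,2-shift: no single shift to an adjacent carbon would give a more stable cation.)
Step 2: A weak base (an ethanol molecule from the solvent) removes a proton from a carbon adjacent to the cationic centre; the electrons of that C–H bond become the new π(C=C) bond, giving the alkene.
Total: 2 elementary steps.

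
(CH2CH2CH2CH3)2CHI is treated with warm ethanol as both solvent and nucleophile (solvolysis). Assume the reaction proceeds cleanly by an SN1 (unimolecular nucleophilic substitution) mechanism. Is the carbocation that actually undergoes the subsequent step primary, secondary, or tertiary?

secondary

Step 1: The C–I bond breaks with both electrons going to the iodide; I⁻ leaves and a secondary carbocation remains.
No single 1,2-shift to an adjacent carbon would give a more-substituted cation, so no rearrangement occurs.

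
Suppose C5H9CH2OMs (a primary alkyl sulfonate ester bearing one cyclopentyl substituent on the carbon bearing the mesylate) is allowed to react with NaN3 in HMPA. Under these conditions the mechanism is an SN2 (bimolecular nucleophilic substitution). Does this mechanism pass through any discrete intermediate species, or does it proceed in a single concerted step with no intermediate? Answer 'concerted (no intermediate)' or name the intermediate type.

concerted (no intermediate)

N3⁻ attacks the back face of the α-carbon while MsO⁻ departs with the C–O bonding pair — a single concerted displacement through a pentacoordinate transition state.
All bond changes occur in one transition state; no discrete intermediate is formed.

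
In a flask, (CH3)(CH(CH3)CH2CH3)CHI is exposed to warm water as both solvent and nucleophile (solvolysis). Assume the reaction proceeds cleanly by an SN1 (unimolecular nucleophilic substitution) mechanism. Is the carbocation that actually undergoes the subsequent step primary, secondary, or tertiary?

Step 1: Ionisation: the C–I σ-bond cleaves heterolytically; both bonding electrons depart with I⁻, leaving a secondary carbocation at the α-carbon.
Step 2: A 1,2-hydride shift from the adjacent sec-butyl carbon moves the positive charge from the secondary centre to an adjacent carbon, generating a more stable tertiary carbocation.
The cation rearranges from secondary to tertiary via a 1,2-hydride shift from the adjacent sec-butyl carbon; the tertiary cation is what reacts next.

tertiary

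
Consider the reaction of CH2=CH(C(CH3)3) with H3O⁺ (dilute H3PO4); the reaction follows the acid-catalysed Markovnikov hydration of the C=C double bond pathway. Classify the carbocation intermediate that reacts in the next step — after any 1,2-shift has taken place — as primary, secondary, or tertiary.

tertiary

Step 1: Protonation of the alkene by H3O⁺: the π bond acts as the nucleophile and picks up H⁺, giving the more stable (Markovnikov) secondary carbocation. H2O is released.
Step 2: Carbocation rearrangement: a 1,2-methyl shift from the adjacent tert-butyl carbon converts the initially-formed secondary cation into the more stable tertiary cation.
The cation rearranges from secondary to tertiary via a 1,2-methyl shift from the adjacent tert-butyl carbon; the tertiary cation is what reacts next.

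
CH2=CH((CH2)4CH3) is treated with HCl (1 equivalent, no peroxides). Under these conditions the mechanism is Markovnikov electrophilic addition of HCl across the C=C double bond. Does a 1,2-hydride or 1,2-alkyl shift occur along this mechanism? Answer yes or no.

The first-formed carbocation is secondary.
No single 1,2-shift to an adjacent carbon would produce a more-substituted cation than the one already present, so no rearrangement occurs.

no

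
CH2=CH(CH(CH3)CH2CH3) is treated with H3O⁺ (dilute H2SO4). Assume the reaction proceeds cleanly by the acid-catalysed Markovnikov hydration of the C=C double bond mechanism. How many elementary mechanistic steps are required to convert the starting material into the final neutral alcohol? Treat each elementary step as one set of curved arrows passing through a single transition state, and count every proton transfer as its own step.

4

Step 1: The π electrons of the C=C bond attack a proton of H3O⁺; Markovnikov addition places the new C–H on the less-substituted alkene carbon, so the positive charge ends up on the more-substituted carbon — a secondary carbocation. H2O is released.
Step 2: A 1,2-hydride shift from the adjacent sec-butyl carbon moves the positive charge from the secondary centre to an adjacent carbon, generating a more stable tertiary carbocation.
Step 3: Water acts as the nucleophile: an oxygen lone pair bonds to the cationic carbon, giving an oxonium-ion intermediate.
Step 4: H2O removes a proton from the oxonium oxygen, regenerating H3O⁺ and giving the neutral alcohol.
Total: 4 elementary steps.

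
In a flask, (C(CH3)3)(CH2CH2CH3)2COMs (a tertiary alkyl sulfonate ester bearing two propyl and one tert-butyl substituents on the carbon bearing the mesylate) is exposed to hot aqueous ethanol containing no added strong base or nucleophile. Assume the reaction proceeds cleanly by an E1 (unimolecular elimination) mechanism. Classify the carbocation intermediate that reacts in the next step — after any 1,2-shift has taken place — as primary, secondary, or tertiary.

Step 1: Rate-determining heterolysis of the C–O bond gives MsO⁻ and a tertiary carbocation.
No single 1,2-shift to an adjacent carbon would give a more-substituted cation, so no rearrangement occurs.

tertiary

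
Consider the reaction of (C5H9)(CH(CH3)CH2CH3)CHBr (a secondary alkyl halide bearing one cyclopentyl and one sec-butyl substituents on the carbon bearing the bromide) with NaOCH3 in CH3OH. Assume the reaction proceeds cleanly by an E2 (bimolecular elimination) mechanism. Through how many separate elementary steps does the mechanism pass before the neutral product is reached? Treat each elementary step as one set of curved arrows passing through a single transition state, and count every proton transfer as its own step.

1

Step 1: Concerted anti-periplanar elimination: CH3O⁻ abstracts a β-H while Br⁻ leaves, and the C–H electrons become the new C=C π bond — all in a single transition state.
Total: 1 elementary step.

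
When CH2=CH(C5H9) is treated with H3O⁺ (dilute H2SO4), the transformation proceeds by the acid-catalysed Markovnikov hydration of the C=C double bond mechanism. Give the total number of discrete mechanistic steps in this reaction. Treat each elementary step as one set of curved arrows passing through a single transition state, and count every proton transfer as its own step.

Step 1: Protonation of the alkene by H3O⁺: the π bond acts as the nucleophile and picks up H⁺, giving the more stable (Markovnikov) secondary carbocation. H2O is released.
Step 2: Carbocation rearrangement: a 1,2-hydride shift from the adjacent cyclopentyl carbon converts the initially-formed secondary cation into the more stable tertiary cation.
Step 3: A lone pair on the oxygen of H2O attacks the carbocation, forming a C–O bond and an oxonium ion (a protonated alcohol).
Step 4: H2O removes a proton from the oxonium oxygen, regenerating H3O⁺ and giving the neutral alcohol.
Total: 4 elementary steps.

4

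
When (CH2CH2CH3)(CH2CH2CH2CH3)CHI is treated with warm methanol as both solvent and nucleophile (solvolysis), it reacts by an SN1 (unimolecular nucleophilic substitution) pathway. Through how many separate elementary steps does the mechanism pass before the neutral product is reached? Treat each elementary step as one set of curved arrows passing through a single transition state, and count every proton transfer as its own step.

Step 1: The C–I bond breaks with both electrons going to the iodide; I⁻ leaves and a secondary carbocation remains.
(No 1,2-shift: no single shift to an adjacent carbon would give a more stable cation.)
Step 2: A lone pair on the oxygen of CH3OH attacks the carbocation, forming a new C–O σ-bond and an oxonium ion.
Step 3: Deprotonation of the oxonium oxygen by solvent methanol yields the neutral ether.
Total: 3 elementary steps.

3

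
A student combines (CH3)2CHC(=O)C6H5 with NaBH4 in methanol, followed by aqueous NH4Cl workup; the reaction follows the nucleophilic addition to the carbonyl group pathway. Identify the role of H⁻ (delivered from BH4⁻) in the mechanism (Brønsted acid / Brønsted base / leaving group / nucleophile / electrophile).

Step 1: A lone pair / filled orbital on H⁻ (delivered from BH4⁻) attacks the electrophilic carbonyl carbon; the π(C=O) electrons shift onto oxygen, producing a tetrahedral alkoxide intermediate.
H⁻ (delivered from BH4⁻) donates an electron pair to form a new σ-bond to carbon — it is the nucleophile.

nucleophile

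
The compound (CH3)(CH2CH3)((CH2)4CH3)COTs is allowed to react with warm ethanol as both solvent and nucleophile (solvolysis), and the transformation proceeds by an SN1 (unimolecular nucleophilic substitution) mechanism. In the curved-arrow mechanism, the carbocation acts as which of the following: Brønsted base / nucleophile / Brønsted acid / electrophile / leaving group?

Step 2: A lone pair on the oxygen of CH3CH2OH attacks the carbocation, forming a new C–O σ-bond and an oxonium ion.
The carbocation accepts an electron pair into an empty or π* orbital — it is the electrophile.

electrophile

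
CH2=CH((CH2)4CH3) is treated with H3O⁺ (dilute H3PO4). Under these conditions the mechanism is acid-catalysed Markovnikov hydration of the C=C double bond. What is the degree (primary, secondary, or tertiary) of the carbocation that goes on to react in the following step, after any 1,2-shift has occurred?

Step 1: Protonation of the alkene by H3O⁺: the π bond acts as the nucleophile and picks up H⁺, giving the more stable (Markovnikov) secondary carbocation. H2O is released.
No single 1,2-shift to an adjacent carbon would give a more-substituted cation, so no rearrangement occurs.

secondary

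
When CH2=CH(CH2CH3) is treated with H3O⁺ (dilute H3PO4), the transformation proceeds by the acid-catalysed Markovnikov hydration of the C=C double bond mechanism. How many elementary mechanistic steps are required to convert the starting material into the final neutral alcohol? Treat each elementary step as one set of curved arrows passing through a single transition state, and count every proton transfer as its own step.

Step 1: Electrophilic addition begins with the π(C=C) electrons forming a bond to the proton of H3O⁺. Following Markovnikov's rule, the resulting cation is secondary. H2O is released.
(No 1,2-shift: no single shift to an adjacent carbon would give a more stable cation.)
Step 2: A lone pair on the oxygen of H2O attacks the carbocation, forming a C–O bond and an oxonium ion (a protonated alcohol).
Step 3: Deprotonation of the oxonium ion by a water molecule delivers the neutral alcohol and regenerates the acid catalyst.
Total: 3 elementary steps.

3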